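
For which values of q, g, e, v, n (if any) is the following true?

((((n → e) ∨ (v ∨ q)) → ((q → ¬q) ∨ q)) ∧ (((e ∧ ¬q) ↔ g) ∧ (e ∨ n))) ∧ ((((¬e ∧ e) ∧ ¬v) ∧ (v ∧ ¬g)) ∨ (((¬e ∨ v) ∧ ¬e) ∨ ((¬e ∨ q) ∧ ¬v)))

q=T; g=F; e=T; v=F; n=F

  (((n → e) ∨ (v ∨ q)) → ((q → ¬q) ∨ q)) ∧ (((e ∧ ¬q) ↔ g) ∧ (e ∨ n)) = True
    ((n → e) ∨ (v ∨ q)) → ((q → ¬q) ∨ q) = True
      (n → e) ∨ (v ∨ q) = True
        n → e = True
        v ∨ q = True
      (q → ¬q) ∨ q = True
        q → ¬q = False
          ¬q = False
    ((e ∧ ¬q) ↔ g) ∧ (e ∨ n) = True
      (e ∧ ¬q) ↔ g = True
        e ∧ ¬q = False
          ¬q = False
      e ∨ n = True
  (((¬e ∧ e) ∧ ¬v) ∧ (v ∧ ¬g)) ∨ (((¬e ∨ v) ∧ ¬e) ∨ ((¬e ∨ q) ∧ ¬v)) = True
    ((¬e ∧ e) ∧ ¬v) ∧ (v ∧ ¬g) = False
      (¬e ∧ e) ∧ ¬v = False
        ¬e ∧ e = False
          ¬e = False
        ¬v = True
      v ∧ ¬g = False
        ¬g = True
    ((¬e ∨ v) ∧ ¬e) ∨ ((¬e ∨ q) ∧ ¬v) = True
      (¬e ∨ v) ∧ ¬e = False
        ¬e ∨ v = False
          ¬e = False
        ¬e = False
      (¬e ∨ q) ∧ ¬v = True
        ¬e ∨ q = True
          ¬e = False
        ¬v = True
Both conjuncts True, so the formula holds.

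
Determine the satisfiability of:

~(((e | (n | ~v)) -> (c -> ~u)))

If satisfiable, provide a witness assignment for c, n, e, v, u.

c: True, n: True, e: True, v: False, u: True

  ~(((e | (n | ~v)) -> (c -> ~u))) = True
    (e | (n | ~v)) -> (c -> ~u) = False
      e | (n | ~v) = True
        n | ~v = True
          ~v = True
      c -> ~u = False
        ~u = False
The formula evaluates to True.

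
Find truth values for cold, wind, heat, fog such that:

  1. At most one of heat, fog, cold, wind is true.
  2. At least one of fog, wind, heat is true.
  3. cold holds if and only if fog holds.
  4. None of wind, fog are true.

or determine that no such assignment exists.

cold=F, wind=F, heat=T, fog=F

  (1) {heat, fog, cold, wind}: 1 true — at most one ✓
  (2) {fog, wind, heat}: 1 true — at least one ✓
  (3) cold=F, fog=F — same ✓
  (4) {wind, fog}: 0 true — none ✓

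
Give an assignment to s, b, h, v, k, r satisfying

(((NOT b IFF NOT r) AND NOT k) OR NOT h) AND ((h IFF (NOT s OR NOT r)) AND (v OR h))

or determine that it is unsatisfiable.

s: True, b: False, h: True, v: False, k: False, r: False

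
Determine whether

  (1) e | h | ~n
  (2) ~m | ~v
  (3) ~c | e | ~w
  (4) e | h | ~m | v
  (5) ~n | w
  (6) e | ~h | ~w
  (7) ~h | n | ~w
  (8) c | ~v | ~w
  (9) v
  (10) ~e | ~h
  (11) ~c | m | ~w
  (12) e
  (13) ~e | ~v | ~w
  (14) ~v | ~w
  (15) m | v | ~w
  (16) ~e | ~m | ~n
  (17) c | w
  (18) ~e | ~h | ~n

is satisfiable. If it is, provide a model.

e: True, m: False, h: False, n: False, v: True, c: True, w: False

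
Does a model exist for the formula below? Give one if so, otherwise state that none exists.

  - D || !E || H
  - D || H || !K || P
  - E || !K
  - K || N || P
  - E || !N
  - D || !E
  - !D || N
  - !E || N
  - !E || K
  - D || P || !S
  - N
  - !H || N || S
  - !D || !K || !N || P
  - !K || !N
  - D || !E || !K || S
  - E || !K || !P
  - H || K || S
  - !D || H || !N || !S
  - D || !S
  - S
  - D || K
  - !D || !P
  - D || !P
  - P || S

UNSATISFIABLE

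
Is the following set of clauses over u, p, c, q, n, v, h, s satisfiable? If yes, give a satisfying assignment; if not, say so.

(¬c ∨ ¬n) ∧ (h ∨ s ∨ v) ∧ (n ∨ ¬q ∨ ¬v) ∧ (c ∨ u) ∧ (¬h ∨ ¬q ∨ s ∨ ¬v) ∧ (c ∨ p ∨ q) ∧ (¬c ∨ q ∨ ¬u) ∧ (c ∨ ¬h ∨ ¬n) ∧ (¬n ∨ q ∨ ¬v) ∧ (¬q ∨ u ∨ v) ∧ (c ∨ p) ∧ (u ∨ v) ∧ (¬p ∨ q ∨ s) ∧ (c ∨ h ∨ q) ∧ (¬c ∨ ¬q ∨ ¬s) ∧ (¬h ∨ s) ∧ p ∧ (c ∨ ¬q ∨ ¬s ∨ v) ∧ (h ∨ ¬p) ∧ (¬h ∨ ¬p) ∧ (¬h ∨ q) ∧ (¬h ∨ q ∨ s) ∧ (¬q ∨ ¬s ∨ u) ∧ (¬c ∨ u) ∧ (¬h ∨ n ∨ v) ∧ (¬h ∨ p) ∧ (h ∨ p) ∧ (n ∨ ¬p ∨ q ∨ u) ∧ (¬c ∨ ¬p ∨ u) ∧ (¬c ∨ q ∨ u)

Case p = True:
  (h ∨ ¬p) forces h = True.
  Clause (¬h ∨ ¬p) is falsified — contradiction.
Case p = False:
  Clause (p) is falsified — contradiction.
Both cases fail, so the formula is unsatisfiable.

Unsatisfiable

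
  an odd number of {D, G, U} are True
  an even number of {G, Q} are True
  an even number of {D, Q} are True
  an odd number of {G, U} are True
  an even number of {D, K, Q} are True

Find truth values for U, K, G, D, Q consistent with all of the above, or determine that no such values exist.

U: True, K: False, G: False, D: False, Q: False

{D, G, U}: 1 true → odd ✓
{G, Q}: 0 true → even ✓
{D, Q}: 0 true → even ✓
{G, U}: 1 true → odd ✓
{D, K, Q}: 0 true → even ✓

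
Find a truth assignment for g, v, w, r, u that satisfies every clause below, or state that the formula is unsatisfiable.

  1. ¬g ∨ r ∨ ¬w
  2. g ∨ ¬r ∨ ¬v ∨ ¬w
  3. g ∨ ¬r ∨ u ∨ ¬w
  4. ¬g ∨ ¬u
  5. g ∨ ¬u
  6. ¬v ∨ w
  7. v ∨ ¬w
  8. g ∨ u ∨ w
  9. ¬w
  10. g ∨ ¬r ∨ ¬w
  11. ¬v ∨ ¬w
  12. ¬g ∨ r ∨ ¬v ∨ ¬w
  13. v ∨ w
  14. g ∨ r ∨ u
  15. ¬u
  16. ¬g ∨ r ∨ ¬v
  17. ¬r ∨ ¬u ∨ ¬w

Unsatisfiable

Case w = True:
  Clause (¬w) is falsified — contradiction.
Case w = False:
  (¬v ∨ w) forces v = False.
  Clause (v ∨ w) is falsified — contradiction.
Both cases fail, so the formula is unsatisfiable.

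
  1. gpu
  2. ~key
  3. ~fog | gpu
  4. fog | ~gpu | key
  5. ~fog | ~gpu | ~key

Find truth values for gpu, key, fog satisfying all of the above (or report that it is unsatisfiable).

Unit clause (gpu) forces gpu = True.
Unit clause (~key) forces key = False.
In (fog | ~gpu | key) only fog is left, so fog = True.
Check each clause:
  (gpu): gpu holds.
  (~key): ~key holds.
  (~fog | gpu): gpu holds.
  (fog | ~gpu | key): fog holds.
  (~fog | ~gpu | ~key): ~key holds.
All clauses satisfied.

gpu = True, key = False, fog = True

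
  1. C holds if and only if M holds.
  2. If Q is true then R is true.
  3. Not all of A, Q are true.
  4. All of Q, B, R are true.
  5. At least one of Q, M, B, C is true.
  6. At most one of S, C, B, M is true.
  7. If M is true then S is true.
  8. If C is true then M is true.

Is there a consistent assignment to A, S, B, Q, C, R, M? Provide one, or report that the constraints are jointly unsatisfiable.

A = False, S = False, B = True, Q = True, C = False, R = True, M = False

  (1) C=F, M=F — same ✓
  (2) Q=T ⇒ R: T ✓
  (3) {A, Q}: 1/2 true — not all ✓
  (4) {Q, B, R}: all 3 true ✓
  (5) {Q, M, B, C}: 2 true — at least one ✓
  (6) {S, C, B, M}: 1 true — at most one ✓
  (7) M=F ⇒ S: vacuous ✓
  (8) C=F ⇒ M: vacuous ✓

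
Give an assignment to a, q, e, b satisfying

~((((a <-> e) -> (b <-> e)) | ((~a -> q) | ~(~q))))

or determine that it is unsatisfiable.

a: False, q: False, e: False, b: True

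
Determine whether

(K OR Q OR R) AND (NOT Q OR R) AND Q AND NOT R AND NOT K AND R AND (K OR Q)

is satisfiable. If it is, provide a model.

Case R = True:
  Clause (NOT R) is falsified — contradiction.
Case R = False:
  Clause (R) is falsified — contradiction.
Both cases fail, so the formula is unsatisfiable.

The formula is unsatisfiable.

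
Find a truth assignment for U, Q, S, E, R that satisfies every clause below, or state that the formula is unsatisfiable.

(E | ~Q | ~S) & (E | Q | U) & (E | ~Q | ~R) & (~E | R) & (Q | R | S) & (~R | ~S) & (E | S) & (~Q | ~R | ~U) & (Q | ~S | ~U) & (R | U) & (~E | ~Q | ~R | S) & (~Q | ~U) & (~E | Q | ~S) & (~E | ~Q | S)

Set U = True.
  then (~Q | ~U) forces Q = False.
  then (Q | ~S | ~U) forces S = False.
  then (Q | R | S) forces R = True.
  then (E | S) forces E = True.
All clauses satisfied.

U: True, Q: False, S: False, E: True, R: True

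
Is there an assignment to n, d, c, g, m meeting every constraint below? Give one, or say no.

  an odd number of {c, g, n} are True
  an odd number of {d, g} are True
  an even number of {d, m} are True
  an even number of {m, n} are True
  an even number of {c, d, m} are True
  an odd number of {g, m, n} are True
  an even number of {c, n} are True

n = False, d = False, c = False, g = True, m = False

{c, g, n}: 1 true → odd ✓
{d, g}: 1 true → odd ✓
{d, m}: 0 true → even ✓
{m, n}: 0 true → even ✓
{c, d, m}: 0 true → even ✓
{g, m, n}: 1 true → odd ✓
{c, n}: 0 true → even ✓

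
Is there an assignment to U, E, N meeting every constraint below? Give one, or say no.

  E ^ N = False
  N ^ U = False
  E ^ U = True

Adding constraints 1, 2, 3 mod 2: every variable appears an even number of times on the left, so the left side is 0.
But the right sides sum to 1 (mod 2). 0 ≠ 1 — the system is inconsistent.

Unsatisfiable — no assignment works.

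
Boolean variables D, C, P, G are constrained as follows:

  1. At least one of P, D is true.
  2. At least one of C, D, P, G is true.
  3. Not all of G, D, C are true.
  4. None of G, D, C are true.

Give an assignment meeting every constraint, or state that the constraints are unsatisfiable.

D=F, C=F, P=T, G=F

  (1) {P, D}: 1 true — at least one ✓
  (2) {C, D, P, G}: 1 true — at least one ✓
  (3) {G, D, C}: 0/3 true — not all ✓
  (4) {G, D, C}: 0 true — none ✓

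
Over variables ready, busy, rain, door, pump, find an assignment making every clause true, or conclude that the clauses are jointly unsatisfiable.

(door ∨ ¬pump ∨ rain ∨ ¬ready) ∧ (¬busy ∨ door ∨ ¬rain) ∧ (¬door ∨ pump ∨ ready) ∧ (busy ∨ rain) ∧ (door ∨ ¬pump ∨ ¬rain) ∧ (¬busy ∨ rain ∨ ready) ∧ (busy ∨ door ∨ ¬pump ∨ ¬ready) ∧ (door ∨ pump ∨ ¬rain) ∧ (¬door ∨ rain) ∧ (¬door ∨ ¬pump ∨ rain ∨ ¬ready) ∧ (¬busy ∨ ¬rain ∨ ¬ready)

Set ready = False.
Set busy = True.
  then (¬busy ∨ rain ∨ ready) forces rain = True.
  then (¬busy ∨ door ∨ ¬rain) forces door = True.
  then (¬door ∨ pump ∨ ready) forces pump = True.
All clauses satisfied.

ready: False; busy: True; rain: True; door: True; pump: True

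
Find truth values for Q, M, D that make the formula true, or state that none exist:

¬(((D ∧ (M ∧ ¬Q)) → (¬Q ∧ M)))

Case Q = True: the formula becomes ¬((False → False)) = False.
Case Q = False: the formula simplifies to ¬(((D ∧ M) → M)).
  M = True: this becomes ¬((D → True)) = False.
  M = False: this becomes ¬((False → False)) = False.
Both cases fail — unsatisfiable.

No satisfying assignment exists.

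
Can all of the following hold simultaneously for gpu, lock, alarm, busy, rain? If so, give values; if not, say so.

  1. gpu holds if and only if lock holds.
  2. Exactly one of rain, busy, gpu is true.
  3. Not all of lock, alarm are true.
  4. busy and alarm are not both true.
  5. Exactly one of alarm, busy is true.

gpu: False, lock: False, alarm: False, busy: True, rain: False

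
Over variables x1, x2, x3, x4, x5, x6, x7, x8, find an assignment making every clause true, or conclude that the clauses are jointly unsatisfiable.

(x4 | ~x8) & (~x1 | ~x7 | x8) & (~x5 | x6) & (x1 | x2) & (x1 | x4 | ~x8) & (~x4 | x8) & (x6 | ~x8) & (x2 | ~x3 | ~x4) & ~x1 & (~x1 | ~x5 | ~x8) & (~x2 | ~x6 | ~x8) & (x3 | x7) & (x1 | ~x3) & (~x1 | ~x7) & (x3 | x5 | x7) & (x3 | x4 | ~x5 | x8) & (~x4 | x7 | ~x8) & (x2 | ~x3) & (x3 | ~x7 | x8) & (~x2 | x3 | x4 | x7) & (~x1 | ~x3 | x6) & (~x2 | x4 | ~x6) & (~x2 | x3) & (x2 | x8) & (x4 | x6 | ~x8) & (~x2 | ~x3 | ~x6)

The formula is unsatisfiable.

Case x1 = True:
  Clause (~x1) is falsified — contradiction.
Case x1 = False:
  (x1 | x2) forces x2 = True.
  (x1 | ~x3) forces x3 = False.
  Clause (~x2 | x3) is falsified — contradiction.
Both cases fail, so the formula is unsatisfiable.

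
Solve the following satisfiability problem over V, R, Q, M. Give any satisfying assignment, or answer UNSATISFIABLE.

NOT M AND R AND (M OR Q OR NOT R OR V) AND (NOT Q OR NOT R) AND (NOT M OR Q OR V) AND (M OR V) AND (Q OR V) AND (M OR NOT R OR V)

Unit clause (NOT M) forces M = False.
Unit clause (R) forces R = True.
In (NOT Q OR NOT R) only NOT Q is left, so Q = False.
In (M OR V) only V is left, so V = True.
All clauses satisfied.

V=T, R=T, Q=F, M=F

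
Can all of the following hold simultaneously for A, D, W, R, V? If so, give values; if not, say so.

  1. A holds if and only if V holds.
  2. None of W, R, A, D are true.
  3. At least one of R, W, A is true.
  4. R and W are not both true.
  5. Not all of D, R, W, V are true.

Unsatisfiable

Case W = True:
  Constraint (2) is violated (W=T) — contradiction.
Case W = False:
  (2) forces R = False.
  (2) forces A = False.
  Constraint (3) is violated (R=F, W=F, A=F) — contradiction.
Both cases fail — unsatisfiable.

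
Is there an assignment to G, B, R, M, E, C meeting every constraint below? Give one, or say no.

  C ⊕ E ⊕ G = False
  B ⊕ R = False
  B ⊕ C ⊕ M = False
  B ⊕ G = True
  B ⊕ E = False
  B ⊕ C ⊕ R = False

The formula is unsatisfiable.

Adding constraints 1, 2, 4, 5, 6 mod 2: every variable appears an even number of times on the left, so the left side is 0.
But the right sides sum to 1 (mod 2). 0 ≠ 1 — the system is inconsistent.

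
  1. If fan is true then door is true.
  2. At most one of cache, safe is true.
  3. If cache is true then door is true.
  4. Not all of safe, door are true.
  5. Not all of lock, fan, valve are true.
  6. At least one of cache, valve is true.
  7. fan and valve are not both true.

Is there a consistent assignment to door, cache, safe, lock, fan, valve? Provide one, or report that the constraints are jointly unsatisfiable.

door = False; cache = False; safe = True; lock = False; fan = False; valve = True

  (1) fan=F ⇒ door: vacuous ✓
  (2) {cache, safe}: 1 true — at most one ✓
  (3) cache=F ⇒ door: vacuous ✓
  (4) {safe, door}: 1/2 true — not all ✓
  (5) {lock, fan, valve}: 1/3 true — not all ✓
  (6) {cache, valve}: 1 true — at least one ✓
  (7) fan=F, valve=T — not both ✓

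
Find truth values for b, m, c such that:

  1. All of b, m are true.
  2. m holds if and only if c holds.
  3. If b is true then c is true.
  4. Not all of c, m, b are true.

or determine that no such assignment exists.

Unsatisfiable

Case b = True:
  (1) forces m = True.
  (2) with m=T forces c = True.
  Constraint (4) is violated (c=T, m=T, b=T) — contradiction.
Case b = False:
  Constraint (1) is violated (b=F) — contradiction.
Both cases fail — unsatisfiable.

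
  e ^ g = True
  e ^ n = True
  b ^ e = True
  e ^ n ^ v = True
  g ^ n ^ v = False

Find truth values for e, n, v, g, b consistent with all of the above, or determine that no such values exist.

e=F; n=T; v=F; g=T; b=T

e ^ g = F ^ T = True ✓
e ^ n = F ^ T = True ✓
b ^ e = T ^ F = True ✓
e ^ n ^ v = F ^ T ^ F = True ✓
g ^ n ^ v = T ^ T ^ F = False ✓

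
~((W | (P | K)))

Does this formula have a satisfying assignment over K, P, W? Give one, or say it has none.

K: False, P: False, W: False

  ~((W | (P | K))) = True
    W | (P | K) = False
      P | K = False
The formula evaluates to True.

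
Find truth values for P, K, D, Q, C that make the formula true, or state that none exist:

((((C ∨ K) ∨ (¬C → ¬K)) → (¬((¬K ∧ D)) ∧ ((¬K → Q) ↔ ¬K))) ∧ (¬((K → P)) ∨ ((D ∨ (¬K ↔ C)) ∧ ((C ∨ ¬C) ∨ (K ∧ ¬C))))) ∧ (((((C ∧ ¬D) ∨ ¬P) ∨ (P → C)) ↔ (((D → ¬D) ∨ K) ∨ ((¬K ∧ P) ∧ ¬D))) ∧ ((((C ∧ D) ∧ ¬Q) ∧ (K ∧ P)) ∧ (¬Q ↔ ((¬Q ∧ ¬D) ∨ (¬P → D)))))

The formula is unsatisfiable.

Case K = True: the conjunct ((C ∨ K) ∨ (¬C → ¬K)) → (¬((¬K ∧ D)) ∧ ((¬K → Q) ↔ ¬K)) becomes (True ∨ C) → (True ∧ False) = False.
Case K = False: the conjunct K is False.
Both cases fail — unsatisfiable.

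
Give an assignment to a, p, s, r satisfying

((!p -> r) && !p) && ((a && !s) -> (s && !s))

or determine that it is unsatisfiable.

a: True; p: False; s: True; r: True

  (!p -> r) && !p = True
    !p -> r = True
      !p = True
    !p = True
  (a && !s) -> (s && !s) = True
    a && !s = False
      !s = False
    s && !s = False
      !s = False
Both conjuncts True, so the formula holds.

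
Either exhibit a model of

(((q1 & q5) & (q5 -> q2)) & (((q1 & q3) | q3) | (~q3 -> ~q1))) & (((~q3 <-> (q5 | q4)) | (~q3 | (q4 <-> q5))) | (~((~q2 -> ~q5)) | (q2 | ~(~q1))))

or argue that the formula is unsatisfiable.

q1 = True, q2 = True, q3 = True, q4 = True, q5 = True

  ((q1 & q5) & (q5 -> q2)) & (((q1 & q3) | q3) | (~q3 -> ~q1)) = True
    (q1 & q5) & (q5 -> q2) = True
      q1 & q5 = True
      q5 -> q2 = True
    ((q1 & q3) | q3) | (~q3 -> ~q1) = True
      (q1 & q3) | q3 = True
        q1 & q3 = True
      ~q3 -> ~q1 = True
        ~q3 = False
        ~q1 = False
  ((~q3 <-> (q5 | q4)) | (~q3 | (q4 <-> q5))) | (~((~q2 -> ~q5)) | (q2 | ~(~q1))) = True
    (~q3 <-> (q5 | q4)) | (~q3 | (q4 <-> q5)) = True
      ~q3 <-> (q5 | q4) = False
        ~q3 = False
        q5 | q4 = True
      ~q3 | (q4 <-> q5) = True
        ~q3 = False
        q4 <-> q5 = True
    ~((~q2 -> ~q5)) | (q2 | ~(~q1)) = True
      ~((~q2 -> ~q5)) = False
        ~q2 -> ~q5 = True
          ~q2 = False
          ~q5 = False
      q2 | ~(~q1) = True
        ~(~q1) = True
          ~q1 = False
Both conjuncts True, so the formula holds.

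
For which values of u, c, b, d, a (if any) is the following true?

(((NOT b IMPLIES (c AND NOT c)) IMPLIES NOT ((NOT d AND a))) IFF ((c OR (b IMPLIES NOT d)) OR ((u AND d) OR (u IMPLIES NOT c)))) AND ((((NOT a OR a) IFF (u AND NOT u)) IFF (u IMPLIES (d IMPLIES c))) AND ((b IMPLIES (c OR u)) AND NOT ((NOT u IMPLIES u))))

Case u = True: the conjunct NOT ((NOT u IMPLIES u)) becomes NOT ((False IMPLIES True)) = False.
Case u = False: the formula simplifies to ((NOT b IMPLIES (c AND NOT c)) IMPLIES NOT ((NOT d AND a))) AND (NOT ((NOT a OR a)) AND (b IMPLIES c)).
  a = True: the conjunct NOT ((NOT a OR a)) becomes NOT ((False OR True)) = False.
  a = False: the conjunct NOT ((NOT a OR a)) becomes NOT ((True OR False)) = False.
Both cases fail — unsatisfiable.

No satisfying assignment exists.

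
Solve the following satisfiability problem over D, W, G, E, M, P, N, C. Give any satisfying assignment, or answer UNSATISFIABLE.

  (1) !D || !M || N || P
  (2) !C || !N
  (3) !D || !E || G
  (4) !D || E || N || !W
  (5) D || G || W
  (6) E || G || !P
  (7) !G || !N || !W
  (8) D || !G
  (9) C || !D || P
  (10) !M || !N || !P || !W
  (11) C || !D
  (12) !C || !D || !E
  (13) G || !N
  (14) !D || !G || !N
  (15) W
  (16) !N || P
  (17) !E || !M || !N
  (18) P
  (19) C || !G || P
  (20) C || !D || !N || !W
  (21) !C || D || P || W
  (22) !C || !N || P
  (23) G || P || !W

Unit clause (W) forces W = True.
Unit clause (P) forces P = True.
Try D = True:
  (C || !D) forces C = True.
  (!C || !N) forces N = False.
  (!D || E || N || !W) forces E = True.
  clause (!C || !D || !E) is falsified — backtrack.
So D = False.
  then (D || !G) forces G = False.
  then (G || !N) forces N = False.
  then (E || G || !P) forces E = True.
Set M = True.
Set C = False.
All clauses satisfied.

D = False, W = True, G = False, E = True, M = True, P = True, N = False, C = False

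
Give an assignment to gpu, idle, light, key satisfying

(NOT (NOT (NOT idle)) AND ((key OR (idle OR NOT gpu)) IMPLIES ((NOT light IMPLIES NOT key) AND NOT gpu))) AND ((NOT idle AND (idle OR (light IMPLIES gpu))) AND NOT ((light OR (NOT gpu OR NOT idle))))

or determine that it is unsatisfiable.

Unsatisfiable — no assignment works.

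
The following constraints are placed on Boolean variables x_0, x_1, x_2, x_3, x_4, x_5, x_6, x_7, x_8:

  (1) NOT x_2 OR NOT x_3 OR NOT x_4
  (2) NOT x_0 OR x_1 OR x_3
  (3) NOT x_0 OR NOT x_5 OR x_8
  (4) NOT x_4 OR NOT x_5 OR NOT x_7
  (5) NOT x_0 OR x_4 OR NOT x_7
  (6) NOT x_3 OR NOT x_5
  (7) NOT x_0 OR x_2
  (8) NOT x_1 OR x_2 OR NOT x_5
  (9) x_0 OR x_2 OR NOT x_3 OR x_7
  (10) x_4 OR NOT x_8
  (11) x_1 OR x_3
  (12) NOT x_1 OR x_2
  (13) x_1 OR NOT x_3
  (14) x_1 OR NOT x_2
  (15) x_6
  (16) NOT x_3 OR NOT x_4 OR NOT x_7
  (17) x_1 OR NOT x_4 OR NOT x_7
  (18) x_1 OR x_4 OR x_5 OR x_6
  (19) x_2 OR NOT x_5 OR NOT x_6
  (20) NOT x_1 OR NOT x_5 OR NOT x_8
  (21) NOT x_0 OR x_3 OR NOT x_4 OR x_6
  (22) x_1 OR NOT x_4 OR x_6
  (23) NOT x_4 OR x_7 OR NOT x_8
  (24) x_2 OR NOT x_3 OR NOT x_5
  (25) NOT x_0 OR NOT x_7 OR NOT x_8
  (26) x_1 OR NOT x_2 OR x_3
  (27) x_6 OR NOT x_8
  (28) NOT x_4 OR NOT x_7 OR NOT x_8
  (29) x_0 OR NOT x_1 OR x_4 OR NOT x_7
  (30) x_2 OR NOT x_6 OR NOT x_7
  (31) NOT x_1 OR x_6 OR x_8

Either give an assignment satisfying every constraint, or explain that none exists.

Unit clause (x_6) forces x_6 = True.
Set x_0 = False.
Try x_1 = False:
  (x_1 OR x_3) forces x_3 = True.
  clause (x_1 OR NOT x_3) is falsified — backtrack.
So x_1 = True.
  then (NOT x_1 OR x_2) forces x_2 = True.
Set x_3 = False.
Set x_4 = False.
  then (x_4 OR NOT x_8) forces x_8 = False.
  then (x_0 OR NOT x_1 OR x_4 OR NOT x_7) forces x_7 = False.
Set x_5 = False.
All clauses satisfied.

x_0=F; x_1=T; x_2=T; x_3=F; x_4=F; x_5=F; x_6=T; x_7=F; x_8=F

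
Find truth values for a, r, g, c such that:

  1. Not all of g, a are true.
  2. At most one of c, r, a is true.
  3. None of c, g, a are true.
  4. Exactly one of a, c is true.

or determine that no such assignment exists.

Case a = True:
  Constraint (3) is violated (a=T) — contradiction.
Case a = False:
  (3) forces c = False.
  Constraint (4) is violated (a=F, c=F) — contradiction.
Both cases fail — unsatisfiable.

UNSATISFIABLE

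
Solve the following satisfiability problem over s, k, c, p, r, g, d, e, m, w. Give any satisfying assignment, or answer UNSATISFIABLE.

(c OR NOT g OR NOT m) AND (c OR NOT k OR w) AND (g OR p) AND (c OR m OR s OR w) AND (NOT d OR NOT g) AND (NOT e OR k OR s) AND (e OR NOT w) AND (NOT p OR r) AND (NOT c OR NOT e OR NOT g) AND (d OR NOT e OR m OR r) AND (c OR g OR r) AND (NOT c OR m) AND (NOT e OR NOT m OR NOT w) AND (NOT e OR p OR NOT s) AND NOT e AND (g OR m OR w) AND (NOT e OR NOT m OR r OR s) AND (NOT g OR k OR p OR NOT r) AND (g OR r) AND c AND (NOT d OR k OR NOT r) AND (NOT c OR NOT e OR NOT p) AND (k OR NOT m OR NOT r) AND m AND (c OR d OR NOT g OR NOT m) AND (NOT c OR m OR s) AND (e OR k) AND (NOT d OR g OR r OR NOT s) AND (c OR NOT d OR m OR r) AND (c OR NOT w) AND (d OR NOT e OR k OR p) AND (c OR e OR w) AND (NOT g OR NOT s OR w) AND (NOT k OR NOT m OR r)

Unit clause (NOT e) forces e = False.
Unit clause (c) forces c = True.
Unit clause (m) forces m = True.
In (e OR k) only k is left, so k = True.
In (NOT k OR NOT m OR r) only r is left, so r = True.
In (e OR NOT w) only NOT w is left, so w = False.
Set s = True.
  then (NOT g OR NOT s OR w) forces g = False.
  then (g OR p) forces p = True.
Set d = False.
All clauses satisfied.

s=T, k=T, c=T, p=T, r=T, g=F, d=F, e=F, m=T, w=F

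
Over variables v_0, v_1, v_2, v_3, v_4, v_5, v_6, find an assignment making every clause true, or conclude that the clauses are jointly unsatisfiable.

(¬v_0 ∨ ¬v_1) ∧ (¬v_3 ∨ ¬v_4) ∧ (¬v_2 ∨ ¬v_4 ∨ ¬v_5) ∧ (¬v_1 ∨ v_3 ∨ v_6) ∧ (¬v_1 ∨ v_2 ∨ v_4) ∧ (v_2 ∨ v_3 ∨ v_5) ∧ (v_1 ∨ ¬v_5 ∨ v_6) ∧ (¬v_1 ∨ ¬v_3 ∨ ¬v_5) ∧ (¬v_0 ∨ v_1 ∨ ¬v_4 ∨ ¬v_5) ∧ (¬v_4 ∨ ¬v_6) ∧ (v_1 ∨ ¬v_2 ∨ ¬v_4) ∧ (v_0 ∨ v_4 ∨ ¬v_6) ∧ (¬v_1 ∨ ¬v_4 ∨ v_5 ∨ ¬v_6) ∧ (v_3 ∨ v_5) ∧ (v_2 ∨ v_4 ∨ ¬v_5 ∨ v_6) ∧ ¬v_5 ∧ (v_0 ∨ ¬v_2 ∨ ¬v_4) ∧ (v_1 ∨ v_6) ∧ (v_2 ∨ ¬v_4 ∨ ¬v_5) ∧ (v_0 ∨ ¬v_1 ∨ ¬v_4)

v_0: True, v_1: False, v_2: False, v_3: True, v_4: False, v_5: False, v_6: True

Unit clause (¬v_5) forces v_5 = False.
In (v_3 ∨ v_5) only v_3 is left, so v_3 = True.
In (¬v_3 ∨ ¬v_4) only ¬v_4 is left, so v_4 = False.
Set v_0 = True.
  then (¬v_0 ∨ ¬v_1) forces v_1 = False.
  then (v_1 ∨ v_6) forces v_6 = True.
Set v_2 = False.
All clauses satisfied.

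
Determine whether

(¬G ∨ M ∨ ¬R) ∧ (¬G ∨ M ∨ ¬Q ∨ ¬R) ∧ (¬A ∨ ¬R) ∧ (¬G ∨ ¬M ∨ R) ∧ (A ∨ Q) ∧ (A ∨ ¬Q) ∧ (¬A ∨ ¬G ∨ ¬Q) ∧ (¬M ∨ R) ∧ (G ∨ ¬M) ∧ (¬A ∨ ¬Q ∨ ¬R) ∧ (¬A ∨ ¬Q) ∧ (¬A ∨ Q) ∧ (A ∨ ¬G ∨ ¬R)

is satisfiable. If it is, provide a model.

Case Q = True:
  (A ∨ ¬Q) forces A = True.
  Clause (¬A ∨ ¬Q) is falsified — contradiction.
Case Q = False:
  (A ∨ Q) forces A = True.
  Clause (¬A ∨ Q) is falsified — contradiction.
Both cases fail, so the formula is unsatisfiable.

No satisfying assignment exists.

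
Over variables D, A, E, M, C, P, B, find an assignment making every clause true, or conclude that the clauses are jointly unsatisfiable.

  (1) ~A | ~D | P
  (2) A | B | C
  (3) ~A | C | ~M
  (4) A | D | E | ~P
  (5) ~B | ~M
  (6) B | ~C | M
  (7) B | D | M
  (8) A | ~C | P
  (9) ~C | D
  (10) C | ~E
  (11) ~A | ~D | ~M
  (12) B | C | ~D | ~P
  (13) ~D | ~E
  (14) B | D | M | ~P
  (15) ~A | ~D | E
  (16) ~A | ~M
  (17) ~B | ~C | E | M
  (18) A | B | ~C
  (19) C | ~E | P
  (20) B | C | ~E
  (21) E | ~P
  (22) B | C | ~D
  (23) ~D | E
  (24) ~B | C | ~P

D = False; A = True; E = False; M = False; C = False; P = False; B = True

Set D = False.
  then (~C | D) forces C = False.
  then (C | ~E) forces E = False.
  then (E | ~P) forces P = False.
Set A = True.
  then (~A | C | ~M) forces M = False.
  then (B | D | M) forces B = True.
All clauses satisfied.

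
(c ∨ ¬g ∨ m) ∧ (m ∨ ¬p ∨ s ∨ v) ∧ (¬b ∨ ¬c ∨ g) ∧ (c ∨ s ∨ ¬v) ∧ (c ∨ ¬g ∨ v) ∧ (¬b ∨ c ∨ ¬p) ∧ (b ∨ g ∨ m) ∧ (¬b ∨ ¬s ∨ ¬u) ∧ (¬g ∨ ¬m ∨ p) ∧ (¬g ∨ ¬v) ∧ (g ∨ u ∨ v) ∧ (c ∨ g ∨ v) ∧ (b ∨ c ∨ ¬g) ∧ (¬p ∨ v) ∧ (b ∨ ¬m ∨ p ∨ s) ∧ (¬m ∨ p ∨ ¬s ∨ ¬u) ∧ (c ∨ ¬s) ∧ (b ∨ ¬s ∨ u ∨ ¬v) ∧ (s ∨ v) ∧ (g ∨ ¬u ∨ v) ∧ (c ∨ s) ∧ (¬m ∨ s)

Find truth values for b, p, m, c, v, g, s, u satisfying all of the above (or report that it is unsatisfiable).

b = False, p = False, m = False, c = True, v = False, g = True, s = True, u = True

Set b = False.
Set p = False.
Try m = True:
  (¬g ∨ ¬m ∨ p) forces g = False.
  (b ∨ ¬m ∨ p ∨ s) forces s = True.
  (¬m ∨ p ∨ ¬s ∨ ¬u) forces u = False.
  (g ∨ u ∨ v) forces v = True.
  clause (b ∨ ¬s ∨ u ∨ ¬v) is falsified — backtrack.
So m = False.
  then (b ∨ g ∨ m) forces g = True.
  then (¬g ∨ ¬v) forces v = False.
  then (b ∨ c ∨ ¬g) forces c = True.
  then (s ∨ v) forces s = True.
Set u = True.
All clauses satisfied.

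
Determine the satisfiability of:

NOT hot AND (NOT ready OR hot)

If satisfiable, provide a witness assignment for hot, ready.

hot: False; ready: False

  NOT hot = True
  NOT ready OR hot = True
    NOT ready = True
Both conjuncts True, so the formula holds.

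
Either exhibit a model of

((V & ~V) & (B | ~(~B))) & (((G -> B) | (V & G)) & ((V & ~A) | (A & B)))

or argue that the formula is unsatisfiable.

Unsatisfiable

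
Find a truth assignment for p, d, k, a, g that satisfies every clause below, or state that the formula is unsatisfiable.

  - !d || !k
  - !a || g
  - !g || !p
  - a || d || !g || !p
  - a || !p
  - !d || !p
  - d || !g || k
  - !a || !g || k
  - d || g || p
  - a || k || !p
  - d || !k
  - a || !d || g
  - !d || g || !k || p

Try p = True:
  (!g || !p) forces g = False.
  (!a || g) forces a = False.
  clause (a || !p) is falsified — backtrack.
So p = False.
Set d = True.
  then (!d || !k) forces k = False.
Set a = False.
  then (a || !d || g) forces g = True.
All clauses satisfied.

p = False, d = True, k = False, a = False, g = True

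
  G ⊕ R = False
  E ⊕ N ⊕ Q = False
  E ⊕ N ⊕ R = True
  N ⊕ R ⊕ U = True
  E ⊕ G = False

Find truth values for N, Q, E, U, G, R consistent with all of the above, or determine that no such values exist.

N = True; Q = True; E = False; U = False; G = False; R = False

G ⊕ R = F ⊕ F = False ✓
E ⊕ N ⊕ Q = F ⊕ T ⊕ T = False ✓
E ⊕ N ⊕ R = F ⊕ T ⊕ F = True ✓
N ⊕ R ⊕ U = T ⊕ F ⊕ F = True ✓
E ⊕ G = F ⊕ F = False ✓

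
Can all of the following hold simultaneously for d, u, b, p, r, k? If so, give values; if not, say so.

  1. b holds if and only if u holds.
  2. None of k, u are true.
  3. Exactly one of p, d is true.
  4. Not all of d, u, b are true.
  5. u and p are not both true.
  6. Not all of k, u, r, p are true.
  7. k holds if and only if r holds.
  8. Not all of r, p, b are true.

d = False, u = False, b = False, p = True, r = False, k = False

  (1) b=F, u=F — same ✓
  (2) {k, u}: 0 true — none ✓
  (3) {p, d}: 1 true — exactly one ✓
  (4) {d, u, b}: 0/3 true — not all ✓
  (5) u=F, p=T — not both ✓
  (6) {k, u, r, p}: 1/4 true — not all ✓
  (7) k=F, r=F — same ✓
  (8) {r, p, b}: 1/3 true — not all ✓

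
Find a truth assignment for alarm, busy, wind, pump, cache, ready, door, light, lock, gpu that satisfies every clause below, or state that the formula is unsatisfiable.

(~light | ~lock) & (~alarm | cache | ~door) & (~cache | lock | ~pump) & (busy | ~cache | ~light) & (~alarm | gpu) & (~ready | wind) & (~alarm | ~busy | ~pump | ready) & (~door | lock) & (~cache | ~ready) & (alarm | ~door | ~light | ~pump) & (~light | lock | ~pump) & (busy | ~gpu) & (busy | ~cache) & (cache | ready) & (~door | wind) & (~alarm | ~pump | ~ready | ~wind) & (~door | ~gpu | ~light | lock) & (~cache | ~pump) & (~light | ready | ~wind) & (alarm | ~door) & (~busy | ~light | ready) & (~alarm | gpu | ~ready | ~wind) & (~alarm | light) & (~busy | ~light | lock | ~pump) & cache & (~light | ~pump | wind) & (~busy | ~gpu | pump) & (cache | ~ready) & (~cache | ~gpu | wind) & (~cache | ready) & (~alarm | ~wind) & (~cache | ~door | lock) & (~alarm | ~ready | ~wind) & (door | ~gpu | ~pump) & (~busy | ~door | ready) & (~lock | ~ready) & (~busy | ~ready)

The formula is unsatisfiable.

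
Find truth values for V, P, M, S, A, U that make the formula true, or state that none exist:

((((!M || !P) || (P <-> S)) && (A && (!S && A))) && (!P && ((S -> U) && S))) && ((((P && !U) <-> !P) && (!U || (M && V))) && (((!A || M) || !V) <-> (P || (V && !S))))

Unsatisfiable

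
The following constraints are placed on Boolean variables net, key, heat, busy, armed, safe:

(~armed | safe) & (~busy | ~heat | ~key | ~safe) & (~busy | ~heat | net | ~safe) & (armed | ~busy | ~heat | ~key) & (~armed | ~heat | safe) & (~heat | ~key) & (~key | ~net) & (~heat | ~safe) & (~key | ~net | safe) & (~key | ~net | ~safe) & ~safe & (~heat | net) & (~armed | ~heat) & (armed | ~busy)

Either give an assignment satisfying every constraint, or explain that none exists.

Unit clause (~safe) forces safe = False.
In (~armed | safe) only ~armed is left, so armed = False.
In (armed | ~busy) only ~busy is left, so busy = False.
Set net = True.
  then (~key | ~net) forces key = False.
Set heat = False.
All clauses satisfied.

net=T; key=F; heat=F; busy=F; armed=F; safe=F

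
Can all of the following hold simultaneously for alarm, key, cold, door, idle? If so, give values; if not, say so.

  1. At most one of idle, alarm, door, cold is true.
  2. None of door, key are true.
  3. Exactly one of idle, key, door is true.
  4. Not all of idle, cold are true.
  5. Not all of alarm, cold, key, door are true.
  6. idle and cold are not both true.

alarm = False; key = False; cold = False; door = False; idle = True

  (1) {idle, alarm, door, cold}: 1 true — at most one ✓
  (2) {door, key}: 0 true — none ✓
  (3) {idle, key, door}: 1 true — exactly one ✓
  (4) {idle, cold}: 1/2 true — not all ✓
  (5) {alarm, cold, key, door}: 0/4 true — not all ✓
  (6) idle=T, cold=F — not both ✓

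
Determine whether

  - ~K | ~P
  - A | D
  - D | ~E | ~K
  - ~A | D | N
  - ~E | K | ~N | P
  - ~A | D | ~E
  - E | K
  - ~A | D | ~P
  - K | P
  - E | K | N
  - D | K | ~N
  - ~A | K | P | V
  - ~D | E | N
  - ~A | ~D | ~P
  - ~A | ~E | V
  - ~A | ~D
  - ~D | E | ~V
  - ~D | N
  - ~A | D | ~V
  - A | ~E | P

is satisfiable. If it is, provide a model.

V=F, K=T, E=F, D=T, N=T, A=F, P=F

Set V = False.
Set K = True.
  then (~K | ~P) forces P = False.
Try E = True:
  (D | ~E | ~K) forces D = True.
  (~A | ~E | V) forces A = False.
  clause (A | ~E | P) is falsified — backtrack.
So E = False.
Set D = True.
  then (~D | E | N) forces N = True.
  then (~A | ~D) forces A = False.
All clauses satisfied.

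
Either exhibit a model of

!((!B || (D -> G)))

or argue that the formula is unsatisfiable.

D = True, B = True, G = False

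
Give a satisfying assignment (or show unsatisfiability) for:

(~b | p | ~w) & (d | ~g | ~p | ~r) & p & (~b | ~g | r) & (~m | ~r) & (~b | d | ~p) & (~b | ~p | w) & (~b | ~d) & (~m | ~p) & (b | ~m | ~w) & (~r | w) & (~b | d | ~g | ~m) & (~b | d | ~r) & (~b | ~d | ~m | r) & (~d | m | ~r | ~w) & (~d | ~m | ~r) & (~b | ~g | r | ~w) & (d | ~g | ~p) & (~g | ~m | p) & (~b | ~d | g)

m: False, r: False, d: True, b: False, w: True, g: True, p: True

Unit clause (p) forces p = True.
In (~m | ~p) only ~m is left, so m = False.
Set r = False.
Set d = True.
  then (~b | ~d) forces b = False.
Set w = True.
Set g = True.
All clauses satisfied.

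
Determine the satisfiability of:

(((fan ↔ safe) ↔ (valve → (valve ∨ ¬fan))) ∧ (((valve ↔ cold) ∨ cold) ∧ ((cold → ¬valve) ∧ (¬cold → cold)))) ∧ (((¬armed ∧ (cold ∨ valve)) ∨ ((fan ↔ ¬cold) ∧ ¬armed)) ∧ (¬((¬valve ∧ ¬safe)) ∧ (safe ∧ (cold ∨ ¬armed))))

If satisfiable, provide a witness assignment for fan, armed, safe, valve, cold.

fan=T; armed=F; safe=T; valve=F; cold=T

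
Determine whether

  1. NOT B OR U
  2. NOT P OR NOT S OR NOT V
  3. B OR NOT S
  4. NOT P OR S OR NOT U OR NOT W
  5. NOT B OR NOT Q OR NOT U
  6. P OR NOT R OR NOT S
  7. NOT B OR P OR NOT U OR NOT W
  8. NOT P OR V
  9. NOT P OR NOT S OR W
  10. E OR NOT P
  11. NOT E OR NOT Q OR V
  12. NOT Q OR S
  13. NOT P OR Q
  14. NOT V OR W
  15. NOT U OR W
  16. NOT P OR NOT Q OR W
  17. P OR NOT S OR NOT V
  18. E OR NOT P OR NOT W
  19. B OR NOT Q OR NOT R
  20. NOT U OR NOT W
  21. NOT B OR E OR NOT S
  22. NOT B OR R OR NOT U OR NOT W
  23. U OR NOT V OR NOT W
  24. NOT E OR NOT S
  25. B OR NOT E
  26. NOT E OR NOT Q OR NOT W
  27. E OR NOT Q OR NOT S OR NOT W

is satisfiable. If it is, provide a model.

P: False, R: False, S: False, Q: False, W: False, V: False, U: False, B: False, E: False

Set P = False.
Set R = False.
Try S = True:
  (B OR NOT S) forces B = True.
  (NOT B OR U) forces U = True.
  (NOT B OR NOT Q OR NOT U) forces Q = False.
  (NOT B OR P OR NOT U OR NOT W) forces W = False.
  clause (NOT U OR W) is falsified — backtrack.
So S = False.
  then (NOT Q OR S) forces Q = False.
Set W = False.
  then (NOT V OR W) forces V = False.
  then (NOT U OR W) forces U = False.
  then (NOT B OR U) forces B = False.
  then (B OR NOT E) forces E = False.
All clauses satisfied.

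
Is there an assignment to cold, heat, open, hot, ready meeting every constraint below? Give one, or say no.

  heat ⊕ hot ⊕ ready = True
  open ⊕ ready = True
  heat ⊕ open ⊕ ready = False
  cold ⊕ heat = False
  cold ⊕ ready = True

cold = True; heat = True; open = True; hot = False; ready = False

heat ⊕ hot ⊕ ready = T ⊕ F ⊕ F = True ✓
open ⊕ ready = T ⊕ F = True ✓
heat ⊕ open ⊕ ready = T ⊕ T ⊕ F = False ✓
cold ⊕ heat = T ⊕ T = False ✓
cold ⊕ ready = T ⊕ F = True ✓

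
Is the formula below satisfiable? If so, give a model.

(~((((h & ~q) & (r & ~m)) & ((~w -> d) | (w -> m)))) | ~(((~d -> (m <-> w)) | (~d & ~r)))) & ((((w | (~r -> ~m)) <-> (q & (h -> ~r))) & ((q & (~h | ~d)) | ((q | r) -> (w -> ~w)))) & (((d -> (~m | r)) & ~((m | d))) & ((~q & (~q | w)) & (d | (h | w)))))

UNSATISFIABLE

Case q = True: the conjunct ~q is False.
Case q = False: the formula simplifies to (~(((h & (r & ~m)) & ((~w -> d) | (w -> m)))) | ~(((~d -> (m <-> w)) | (~d & ~r)))) & ((~((w | (~r -> ~m))) & (r -> (w -> ~w))) & (((d -> (~m | r)) & ~((m | d))) & (d | (h | w)))).
  m = True: the conjunct ~((m | d)) becomes ~((True | d)) = False.
  m = False: the conjunct ~((w | (~r -> ~m))) becomes ~((w | True)) = False.
Both cases fail — unsatisfiable.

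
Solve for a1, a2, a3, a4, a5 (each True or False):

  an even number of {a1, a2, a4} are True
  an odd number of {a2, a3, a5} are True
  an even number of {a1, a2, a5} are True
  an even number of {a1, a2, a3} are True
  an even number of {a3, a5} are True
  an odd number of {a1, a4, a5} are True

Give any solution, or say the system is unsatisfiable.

a1 = True, a2 = True, a3 = False, a4 = False, a5 = False

{a1, a2, a4}: 2 true → even ✓
{a2, a3, a5}: 1 true → odd ✓
{a1, a2, a5}: 2 true → even ✓
{a1, a2, a3}: 2 true → even ✓
{a3, a5}: 0 true → even ✓
{a1, a4, a5}: 1 true → odd ✓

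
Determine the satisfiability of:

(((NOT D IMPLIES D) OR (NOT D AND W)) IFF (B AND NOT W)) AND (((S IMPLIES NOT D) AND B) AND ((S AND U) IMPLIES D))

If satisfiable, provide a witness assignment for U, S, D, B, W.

U = True, S = False, D = True, B = True, W = False

  ((NOT D IMPLIES D) OR (NOT D AND W)) IFF (B AND NOT W) = True
    (NOT D IMPLIES D) OR (NOT D AND W) = True
      NOT D IMPLIES D = True
        NOT D = False
      NOT D AND W = False
        NOT D = False
    B AND NOT W = True
      NOT W = True
  ((S IMPLIES NOT D) AND B) AND ((S AND U) IMPLIES D) = True
    (S IMPLIES NOT D) AND B = True
      S IMPLIES NOT D = True
        NOT D = False
    (S AND U) IMPLIES D = True
      S AND U = False
Both conjuncts True, so the formula holds.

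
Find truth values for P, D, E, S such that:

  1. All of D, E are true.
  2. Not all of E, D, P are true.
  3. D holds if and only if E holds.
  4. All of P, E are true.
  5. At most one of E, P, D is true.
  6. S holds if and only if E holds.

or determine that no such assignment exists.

Case P = True:
  (1) forces D = True.
  Constraint (5) is violated (P=T, D=T) — contradiction.
Case P = False:
  Constraint (4) is violated (P=F) — contradiction.
Both cases fail — unsatisfiable.

UNSATISFIABLE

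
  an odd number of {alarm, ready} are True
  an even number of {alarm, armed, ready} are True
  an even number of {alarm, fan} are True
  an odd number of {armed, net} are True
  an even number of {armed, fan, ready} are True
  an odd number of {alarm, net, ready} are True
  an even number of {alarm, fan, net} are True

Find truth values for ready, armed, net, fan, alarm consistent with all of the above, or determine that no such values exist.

ready = False, armed = True, net = False, fan = True, alarm = True

{alarm, ready}: 1 true → odd ✓
{alarm, armed, ready}: 2 true → even ✓
{alarm, fan}: 2 true → even ✓
{armed, net}: 1 true → odd ✓
{armed, fan, ready}: 2 true → even ✓
{alarm, net, ready}: 1 true → odd ✓
{alarm, fan, net}: 2 true → even ✓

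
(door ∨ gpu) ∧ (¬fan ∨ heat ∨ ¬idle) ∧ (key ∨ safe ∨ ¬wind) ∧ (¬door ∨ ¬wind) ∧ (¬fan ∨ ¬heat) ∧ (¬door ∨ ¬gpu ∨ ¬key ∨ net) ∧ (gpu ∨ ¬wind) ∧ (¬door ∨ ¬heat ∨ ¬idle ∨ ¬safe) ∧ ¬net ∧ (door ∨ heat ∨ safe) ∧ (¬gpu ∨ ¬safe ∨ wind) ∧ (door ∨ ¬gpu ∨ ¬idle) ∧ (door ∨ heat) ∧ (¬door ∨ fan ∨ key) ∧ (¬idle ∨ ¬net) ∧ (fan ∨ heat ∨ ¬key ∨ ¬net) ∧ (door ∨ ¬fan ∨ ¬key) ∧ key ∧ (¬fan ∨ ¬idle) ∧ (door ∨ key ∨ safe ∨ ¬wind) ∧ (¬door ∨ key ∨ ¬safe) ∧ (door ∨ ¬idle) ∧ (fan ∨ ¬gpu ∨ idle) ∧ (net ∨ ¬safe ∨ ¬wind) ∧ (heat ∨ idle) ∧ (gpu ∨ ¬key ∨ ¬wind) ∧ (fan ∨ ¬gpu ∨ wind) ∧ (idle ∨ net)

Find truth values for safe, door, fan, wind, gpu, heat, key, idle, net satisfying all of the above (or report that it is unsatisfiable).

safe = False, door = True, fan = False, wind = False, gpu = False, heat = True, key = True, idle = True, net = False

Unit clause (¬net) forces net = False.
Unit clause (key) forces key = True.
In (idle ∨ net) only idle is left, so idle = True.
In (¬fan ∨ ¬idle) only ¬fan is left, so fan = False.
In (door ∨ ¬idle) only door is left, so door = True.
In (¬door ∨ ¬wind) only ¬wind is left, so wind = False.
In (¬door ∨ ¬gpu ∨ ¬key ∨ net) only ¬gpu is left, so gpu = False.
Set safe = False.
Set heat = True.
All clauses satisfied.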